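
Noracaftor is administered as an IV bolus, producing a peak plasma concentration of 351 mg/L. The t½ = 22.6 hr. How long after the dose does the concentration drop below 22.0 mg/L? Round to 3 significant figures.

k = ln 2 / 22.6 = 0.03067 hr⁻¹
C(t) = C₀ e^(−kt)  ⇒  t = ln(C₀/C) / k
t = ln(351/22.0) / 0.03067 = 2.770 / 0.03067 ≈ 90.3 hours

90.3 hours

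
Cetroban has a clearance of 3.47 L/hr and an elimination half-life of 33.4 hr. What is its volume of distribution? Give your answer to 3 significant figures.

k = ln 2 / t½ = ln 2 / 33.4 = 0.02075 hr⁻¹
V = CL / k = 3.47 / 0.02075 ≈ 167 L

167 L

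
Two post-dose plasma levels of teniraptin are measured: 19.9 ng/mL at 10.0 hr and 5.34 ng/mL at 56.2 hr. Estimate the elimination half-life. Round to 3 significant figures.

k = ln(C₁/C₂) / (t₂ − t₁) = ln(19.9/5.34) / (56.2 − 10.0)
  = 1.315 / 46.20 = 0.02847 hr⁻¹
t½ = ln 2 / k = ln 2 / 0.02847 ≈ 24.3 hours

24.3 hours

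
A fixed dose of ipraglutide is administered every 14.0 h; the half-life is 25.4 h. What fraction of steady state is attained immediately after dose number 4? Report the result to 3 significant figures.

0.783

k = ln 2 / 25.4 = 0.02729 h⁻¹
f_n = 1 − e^(−nkτ) = 1 − e^(−4 × 0.02729 × 14.0) = 1 − e^(−1.528) = 1 − 0.2169 ≈ 0.783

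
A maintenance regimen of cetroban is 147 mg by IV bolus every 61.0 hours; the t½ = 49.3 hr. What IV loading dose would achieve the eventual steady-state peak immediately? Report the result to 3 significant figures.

k = ln 2 / 49.3 = 0.01406 hr⁻¹
Accumulation ratio R = 1 / (1 − e^(−kτ)) = 1 / (1 − e^(−0.01406×61.0)) = 1 / (1 − 0.4242) = 1.737
Loading dose = maintenance dose × R = 147 × 1.737 ≈ 255 mg

255 mg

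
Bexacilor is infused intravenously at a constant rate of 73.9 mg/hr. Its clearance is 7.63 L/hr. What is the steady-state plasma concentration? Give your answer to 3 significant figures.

Css = infusion rate / CL = 73.9 / 7.63 ≈ 9.69 µg/mL

9.69 µg/mL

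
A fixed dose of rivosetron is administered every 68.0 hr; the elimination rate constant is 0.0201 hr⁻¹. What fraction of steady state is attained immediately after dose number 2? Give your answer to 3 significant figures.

f_n = 1 − e^(−nkτ) = 1 − e^(−2 × 0.02010 × 68.0) = 1 − e^(−2.734) = 1 − 0.06498 ≈ 0.935

0.935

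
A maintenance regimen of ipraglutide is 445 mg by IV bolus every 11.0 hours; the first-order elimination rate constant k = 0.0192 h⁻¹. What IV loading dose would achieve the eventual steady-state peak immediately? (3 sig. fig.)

Accumulation ratio R = 1 / (1 − e^(−kτ)) = 1 / (1 − e^(−0.01920×11.0)) = 1 / (1 − 0.8096) = 5.252
Loading dose = maintenance dose × R = 445 × 5.252 ≈ 2340 mg

2340 mg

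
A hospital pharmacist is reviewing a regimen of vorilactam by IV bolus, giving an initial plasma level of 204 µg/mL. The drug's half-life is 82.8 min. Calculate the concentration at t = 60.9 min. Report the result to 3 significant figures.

123 µg/mL

k = ln 2 / 82.8 = 0.008371 min⁻¹
C(t) = C₀ e^(−kt) = 204 × e^(−0.008371 × 60.9) = 204 × e^(−0.5098) = 204 × 0.6006 ≈ 123 µg/mL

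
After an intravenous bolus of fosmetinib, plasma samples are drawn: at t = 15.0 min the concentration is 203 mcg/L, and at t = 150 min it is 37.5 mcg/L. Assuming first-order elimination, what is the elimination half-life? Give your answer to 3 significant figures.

k = ln(C₁/C₂) / (t₂ − t₁) = ln(203/37.5) / (150 − 15.0)
  = 1.689 / 135.0 = 0.01251 min⁻¹
t½ = ln 2 / k = ln 2 / 0.01251 ≈ 55.4 minutes

55.4 minutes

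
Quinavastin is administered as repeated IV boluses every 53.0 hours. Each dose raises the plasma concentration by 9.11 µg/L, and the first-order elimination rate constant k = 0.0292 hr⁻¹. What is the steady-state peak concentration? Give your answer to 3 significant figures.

11.6 µg/L

Fraction remaining after one interval: e^(−kτ) = e^(−0.02920 × 53.0) = 0.2128
R = 1 / (1 − 0.2128) = 1.270
Css,max = 9.11 × 1.270 ≈ 11.6 µg/L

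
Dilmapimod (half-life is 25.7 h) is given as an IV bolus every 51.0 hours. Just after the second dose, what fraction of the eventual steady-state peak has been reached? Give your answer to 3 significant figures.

k = ln 2 / 25.7 = 0.02697 h⁻¹
f_n = 1 − e^(−nkτ) = 1 − e^(−2 × 0.02697 × 51.0) = 1 − e^(−2.751) = 1 − 0.06386 ≈ 0.936

0.936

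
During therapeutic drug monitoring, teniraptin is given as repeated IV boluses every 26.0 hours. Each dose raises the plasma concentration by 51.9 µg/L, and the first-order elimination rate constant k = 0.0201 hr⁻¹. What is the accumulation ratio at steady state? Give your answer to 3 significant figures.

2.46

Fraction remaining after one interval: e^(−kτ) = e^(−0.02010 × 26.0) = 0.5930
R = 1 / (1 − 0.5930) = 1 / 0.4070 ≈ 2.46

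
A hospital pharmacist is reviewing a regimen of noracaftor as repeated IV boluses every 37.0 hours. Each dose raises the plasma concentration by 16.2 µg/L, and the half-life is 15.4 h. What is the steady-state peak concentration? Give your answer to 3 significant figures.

20.0 µg/L

k = ln 2 / 15.4 = 0.04501 h⁻¹
Fraction remaining after one interval: e^(−kτ) = e^(−0.04501 × 37.0) = 0.1891
R = 1 / (1 − 0.1891) = 1.233
Css,max = 16.2 × 1.233 ≈ 20.0 µg/L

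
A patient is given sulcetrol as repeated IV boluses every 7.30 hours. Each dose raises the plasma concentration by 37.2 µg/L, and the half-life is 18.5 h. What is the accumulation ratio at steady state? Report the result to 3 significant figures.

k = ln 2 / 18.5 = 0.03747 h⁻¹
Fraction remaining after one interval: e^(−kτ) = e^(−0.03747 × 7.30) = 0.7607
R = 1 / (1 − 0.7607) = 1 / 0.2393 ≈ 4.18

4.18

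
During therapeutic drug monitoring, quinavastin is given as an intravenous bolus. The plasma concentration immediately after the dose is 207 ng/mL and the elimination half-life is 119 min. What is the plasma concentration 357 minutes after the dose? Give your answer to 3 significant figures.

25.9 ng/mL

k = ln 2 / 119 = 0.005825 min⁻¹
C(t) = C₀ e^(−kt) = 207 × e^(−0.005825 × 357) = 207 × e^(−2.079) = 207 × 0.1250 ≈ 25.9 ng/mL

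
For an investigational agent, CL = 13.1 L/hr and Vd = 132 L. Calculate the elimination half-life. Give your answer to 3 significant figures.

6.98 hours

k = CL / V = 13.1 / 132 = 0.09924 hr⁻¹
t½ = ln 2 / k = ln 2 / 0.09924 ≈ 6.98 hours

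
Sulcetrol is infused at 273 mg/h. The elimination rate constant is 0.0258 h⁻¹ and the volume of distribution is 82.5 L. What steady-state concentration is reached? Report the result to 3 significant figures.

CL = k · V = 0.0258 × 82.5 = 2.128 L/h
Css = rate / CL = 273 / 2.128 ≈ 128 mg/L

128 mg/L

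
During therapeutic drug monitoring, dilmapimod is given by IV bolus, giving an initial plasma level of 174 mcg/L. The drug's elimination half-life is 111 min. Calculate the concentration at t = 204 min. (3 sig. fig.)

48.7 mcg/L

k = ln 2 / 111 = 0.006245 min⁻¹
C(t) = C₀ e^(−kt) = 174 × e^(−0.006245 × 204) = 174 × e^(−1.274) = 174 × 0.2797 ≈ 48.7 mcg/L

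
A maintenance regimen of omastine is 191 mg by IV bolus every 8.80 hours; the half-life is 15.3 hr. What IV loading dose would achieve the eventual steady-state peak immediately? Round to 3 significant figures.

581 mg

k = ln 2 / 15.3 = 0.04530 hr⁻¹
Accumulation ratio R = 1 / (1 − e^(−kτ)) = 1 / (1 − e^(−0.04530×8.80)) = 1 / (1 − 0.6712) = 3.041
Loading dose = maintenance dose × R = 191 × 3.041 ≈ 581 mg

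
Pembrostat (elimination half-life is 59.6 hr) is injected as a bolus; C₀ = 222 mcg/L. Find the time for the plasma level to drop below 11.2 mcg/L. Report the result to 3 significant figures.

k = ln 2 / 59.6 = 0.01163 hr⁻¹
C(t) = C₀ e^(−kt)  ⇒  t = ln(C₀/C) / k
t = ln(222/11.2) / 0.01163 = 2.987 / 0.01163 ≈ 257 hours

257 hours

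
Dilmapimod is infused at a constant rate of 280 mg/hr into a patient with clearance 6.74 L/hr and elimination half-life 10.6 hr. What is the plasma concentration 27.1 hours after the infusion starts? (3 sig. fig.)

Css = rate / CL = 280 / 6.74 = 41.54 mg/L
k = ln 2 / 10.6 = 0.06539 hr⁻¹
C(t) = Css (1 − e^(−kt)) = 41.54 × (1 − e^(−1.772)) = 41.54 × 0.8300 ≈ 34.5 mg/L

34.5 mg/L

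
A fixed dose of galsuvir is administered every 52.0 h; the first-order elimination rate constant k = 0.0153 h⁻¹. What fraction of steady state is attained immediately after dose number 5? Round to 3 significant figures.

0.981

f_n = 1 − e^(−nkτ) = 1 − e^(−5 × 0.01530 × 52.0) = 1 − e^(−3.978) = 1 − 0.01872 ≈ 0.981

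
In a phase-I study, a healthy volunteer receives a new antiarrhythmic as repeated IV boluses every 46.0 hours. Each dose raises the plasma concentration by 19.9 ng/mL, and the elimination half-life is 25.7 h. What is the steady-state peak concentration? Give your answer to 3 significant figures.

k = ln 2 / 25.7 = 0.02697 h⁻¹
Fraction remaining after one interval: e^(−kτ) = e^(−0.02697 × 46.0) = 0.2892
R = 1 / (1 − 0.2892) = 1.407
Css,max = 19.9 × 1.407 ≈ 28.0 ng/mL

28.0 ng/mL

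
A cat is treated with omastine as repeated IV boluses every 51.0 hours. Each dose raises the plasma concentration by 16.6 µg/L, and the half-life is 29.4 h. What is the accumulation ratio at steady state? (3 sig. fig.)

1.43

k = ln 2 / 29.4 = 0.02358 h⁻¹
Fraction remaining after one interval: e^(−kτ) = e^(−0.02358 × 51.0) = 0.3005
R = 1 / (1 − 0.3005) = 1 / 0.6995 ≈ 1.43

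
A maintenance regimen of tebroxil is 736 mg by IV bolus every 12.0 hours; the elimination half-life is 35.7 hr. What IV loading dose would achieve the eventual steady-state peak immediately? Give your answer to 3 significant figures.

k = ln 2 / 35.7 = 0.01942 hr⁻¹
Accumulation ratio R = 1 / (1 − e^(−kτ)) = 1 / (1 − e^(−0.01942×12.0)) = 1 / (1 − 0.7922) = 4.811
Loading dose = maintenance dose × R = 736 × 4.811 ≈ 3540 mg

3540 mg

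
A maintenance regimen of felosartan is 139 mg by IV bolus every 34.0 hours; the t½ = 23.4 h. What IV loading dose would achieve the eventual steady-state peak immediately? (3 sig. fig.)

k = ln 2 / 23.4 = 0.02962 h⁻¹
Accumulation ratio R = 1 / (1 − e^(−kτ)) = 1 / (1 − e^(−0.02962×34.0)) = 1 / (1 − 0.3653) = 1.575
Loading dose = maintenance dose × R = 139 × 1.575 ≈ 219 mg

219 mg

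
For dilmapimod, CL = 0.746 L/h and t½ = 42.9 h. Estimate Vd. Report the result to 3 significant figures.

46.2 L

k = ln 2 / t½ = ln 2 / 42.9 = 0.01616 h⁻¹
V = CL / k = 0.746 / 0.01616 ≈ 46.2 L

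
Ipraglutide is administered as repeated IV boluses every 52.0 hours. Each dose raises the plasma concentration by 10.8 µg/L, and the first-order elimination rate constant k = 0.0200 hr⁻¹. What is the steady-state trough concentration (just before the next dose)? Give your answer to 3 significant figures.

Fraction remaining after one interval: e^(−kτ) = e^(−0.02000 × 52.0) = 0.3535
R = 1 / (1 − 0.3535) = 1.547
Css,max = 10.8 × 1.547 = 16.70 µg/L
Css,min = Css,max × e^(−kτ) = 16.70 × 0.3535 ≈ 5.90 µg/L

5.90 µg/L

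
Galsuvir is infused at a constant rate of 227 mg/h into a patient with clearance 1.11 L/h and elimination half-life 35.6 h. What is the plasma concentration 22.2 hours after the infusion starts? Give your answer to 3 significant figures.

Css = rate / CL = 227 / 1.11 = 204.5 mg/L
k = ln 2 / 35.6 = 0.01947 h⁻¹
C(t) = Css (1 − e^(−kt)) = 204.5 × (1 − e^(−0.4322)) = 204.5 × 0.3509 ≈ 71.8 mg/L

71.8 mg/L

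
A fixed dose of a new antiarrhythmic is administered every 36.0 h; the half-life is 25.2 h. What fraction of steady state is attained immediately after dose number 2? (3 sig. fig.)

0.862

k = ln 2 / 25.2 = 0.02751 h⁻¹
f_n = 1 − e^(−nkτ) = 1 − e^(−2 × 0.02751 × 36.0) = 1 − e^(−1.980) = 1 − 0.1380 ≈ 0.862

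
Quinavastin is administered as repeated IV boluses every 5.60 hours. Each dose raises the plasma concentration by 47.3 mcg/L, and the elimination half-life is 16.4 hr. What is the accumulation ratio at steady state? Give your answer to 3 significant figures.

k = ln 2 / 16.4 = 0.04227 hr⁻¹
Fraction remaining after one interval: e^(−kτ) = e^(−0.04227 × 5.60) = 0.7892
R = 1 / (1 − 0.7892) = 1 / 0.2108 ≈ 4.74

4.74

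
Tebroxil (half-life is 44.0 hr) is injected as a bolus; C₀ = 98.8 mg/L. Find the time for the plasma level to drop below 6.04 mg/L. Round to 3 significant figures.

k = ln 2 / 44.0 = 0.01575 hr⁻¹
C(t) = C₀ e^(−kt)  ⇒  t = ln(C₀/C) / k
t = ln(98.8/6.04) / 0.01575 = 2.795 / 0.01575 ≈ 177 hours

177 hours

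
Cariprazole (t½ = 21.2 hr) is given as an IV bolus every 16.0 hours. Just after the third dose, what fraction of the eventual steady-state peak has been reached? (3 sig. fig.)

0.792

k = ln 2 / 21.2 = 0.03270 hr⁻¹
f_n = 1 − e^(−nkτ) = 1 − e^(−3 × 0.03270 × 16.0) = 1 − e^(−1.569) = 1 − 0.2082 ≈ 0.792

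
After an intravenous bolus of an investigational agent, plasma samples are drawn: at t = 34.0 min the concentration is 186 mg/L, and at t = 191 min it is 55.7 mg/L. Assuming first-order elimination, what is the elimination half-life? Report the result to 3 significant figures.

k = ln(C₁/C₂) / (t₂ − t₁) = ln(186/55.7) / (191 − 34.0)
  = 1.206 / 157.0 = 0.007680 min⁻¹
t½ = ln 2 / k = ln 2 / 0.007680 ≈ 90.3 minutes

90.3 minutes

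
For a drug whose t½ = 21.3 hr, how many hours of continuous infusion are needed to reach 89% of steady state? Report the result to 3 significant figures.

k = ln 2 / 21.3 = 0.03254 hr⁻¹
f = 1 − e^(−kt)  ⇒  t = −ln(1 − f) / k
t = −ln(1 − 0.89) / 0.03254 = 2.207 / 0.03254 ≈ 67.8 hours

67.8 hours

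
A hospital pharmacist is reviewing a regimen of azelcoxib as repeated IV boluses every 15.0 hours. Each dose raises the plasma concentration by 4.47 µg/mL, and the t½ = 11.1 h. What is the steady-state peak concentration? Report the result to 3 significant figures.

k = ln 2 / 11.1 = 0.06245 h⁻¹
Fraction remaining after one interval: e^(−kτ) = e^(−0.06245 × 15.0) = 0.3919
R = 1 / (1 − 0.3919) = 1.645
Css,max = 4.47 × 1.645 ≈ 7.35 µg/mL

7.35 µg/mL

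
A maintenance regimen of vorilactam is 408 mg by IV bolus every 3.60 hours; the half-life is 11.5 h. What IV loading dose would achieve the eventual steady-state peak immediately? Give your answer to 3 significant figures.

2090 mg

k = ln 2 / 11.5 = 0.06027 h⁻¹
Accumulation ratio R = 1 / (1 − e^(−kτ)) = 1 / (1 − e^(−0.06027×3.60)) = 1 / (1 − 0.8049) = 5.127
Loading dose = maintenance dose × R = 408 × 5.127 ≈ 2090 mg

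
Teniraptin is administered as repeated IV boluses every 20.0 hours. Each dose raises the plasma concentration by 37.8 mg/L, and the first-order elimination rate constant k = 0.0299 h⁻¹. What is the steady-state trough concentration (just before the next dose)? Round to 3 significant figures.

46.2 mg/L

Fraction remaining after one interval: e^(−kτ) = e^(−0.02990 × 20.0) = 0.5499
R = 1 / (1 − 0.5499) = 2.222
Css,max = 37.8 × 2.222 = 83.98 mg/L
Css,min = Css,max × e^(−kτ) = 83.98 × 0.5499 ≈ 46.2 mg/L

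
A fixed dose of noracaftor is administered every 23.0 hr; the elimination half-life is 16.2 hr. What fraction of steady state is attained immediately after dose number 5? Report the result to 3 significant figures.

k = ln 2 / 16.2 = 0.04279 hr⁻¹
f_n = 1 − e^(−nkτ) = 1 − e^(−5 × 0.04279 × 23.0) = 1 − e^(−4.920) = 1 − 0.007296 ≈ 0.993

0.993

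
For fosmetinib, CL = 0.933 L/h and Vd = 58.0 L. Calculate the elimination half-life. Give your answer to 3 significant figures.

k = CL / V = 0.933 / 58.0 = 0.01609 h⁻¹
t½ = ln 2 / k = ln 2 / 0.01609 ≈ 43.1 hours

43.1 hours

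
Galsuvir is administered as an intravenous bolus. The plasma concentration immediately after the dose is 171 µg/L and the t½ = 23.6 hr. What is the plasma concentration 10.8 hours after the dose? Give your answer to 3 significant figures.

k = ln 2 / 23.6 = 0.02937 hr⁻¹
10.8 hr is 0.4576 half-lives, so C = 171 × (1/2)^0.4576 = 171 × 0.7282 ≈ 125 µg/L

125 µg/L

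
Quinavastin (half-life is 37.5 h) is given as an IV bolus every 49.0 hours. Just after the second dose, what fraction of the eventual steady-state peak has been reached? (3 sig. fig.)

k = ln 2 / 37.5 = 0.01848 h⁻¹
f_n = 1 − e^(−nkτ) = 1 − e^(−2 × 0.01848 × 49.0) = 1 − e^(−1.811) = 1 − 0.1634 ≈ 0.837

0.837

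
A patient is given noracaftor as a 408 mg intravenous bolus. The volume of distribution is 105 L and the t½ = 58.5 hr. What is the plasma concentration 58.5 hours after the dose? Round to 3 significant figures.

C₀ = dose / V = 408 / 105 = 3.886 µg/mL
k = ln 2 / 58.5 = 0.01185 hr⁻¹
C(t) = C₀ e^(−kt) = 3.886 × e^(−0.01185 × 58.5) = 3.886 × e^(−0.6931) = 3.886 × 0.5000 ≈ 1.94 µg/mL

1.94 µg/mL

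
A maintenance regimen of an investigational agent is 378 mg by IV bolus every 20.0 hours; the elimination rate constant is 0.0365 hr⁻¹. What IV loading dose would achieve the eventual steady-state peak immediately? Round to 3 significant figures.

Accumulation ratio R = 1 / (1 − e^(−kτ)) = 1 / (1 − e^(−0.03650×20.0)) = 1 / (1 − 0.4819) = 1.930
Loading dose = maintenance dose × R = 378 × 1.930 ≈ 730 mg

730 mg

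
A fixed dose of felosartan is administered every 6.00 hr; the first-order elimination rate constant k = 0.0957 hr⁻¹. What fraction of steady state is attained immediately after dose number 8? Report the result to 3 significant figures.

f_n = 1 − e^(−nkτ) = 1 − e^(−8 × 0.09570 × 6.00) = 1 − e^(−4.594) = 1 − 0.01012 ≈ 0.990

0.990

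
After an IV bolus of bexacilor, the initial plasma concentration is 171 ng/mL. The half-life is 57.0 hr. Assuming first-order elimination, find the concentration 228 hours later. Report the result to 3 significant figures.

k = ln 2 / 57.0 = 0.01216 hr⁻¹
228 hr is 4.000 half-lives, so C = 171 × (1/2)^4.000 = 171 × 0.06250 ≈ 10.7 ng/mL

10.7 ng/mL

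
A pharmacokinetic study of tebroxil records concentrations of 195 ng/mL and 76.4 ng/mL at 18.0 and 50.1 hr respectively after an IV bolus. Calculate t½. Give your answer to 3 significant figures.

23.7 hours

k = ln(C₁/C₂) / (t₂ − t₁) = ln(195/76.4) / (50.1 − 18.0)
  = 0.9370 / 32.10 = 0.02919 hr⁻¹
t½ = ln 2 / k = ln 2 / 0.02919 ≈ 23.7 hours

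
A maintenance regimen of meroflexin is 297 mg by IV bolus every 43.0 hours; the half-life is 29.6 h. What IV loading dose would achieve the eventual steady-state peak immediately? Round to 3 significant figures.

k = ln 2 / 29.6 = 0.02342 h⁻¹
Accumulation ratio R = 1 / (1 − e^(−kτ)) = 1 / (1 − e^(−0.02342×43.0)) = 1 / (1 − 0.3653) = 1.576
Loading dose = maintenance dose × R = 297 × 1.576 ≈ 468 mg

468 mg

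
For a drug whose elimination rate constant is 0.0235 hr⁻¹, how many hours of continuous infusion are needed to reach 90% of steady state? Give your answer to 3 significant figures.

98.0 hours

f = 1 − e^(−kt)  ⇒  t = −ln(1 − f) / k
t = −ln(1 − 0.9) / 0.02350 = 2.303 / 0.02350 ≈ 98.0 hours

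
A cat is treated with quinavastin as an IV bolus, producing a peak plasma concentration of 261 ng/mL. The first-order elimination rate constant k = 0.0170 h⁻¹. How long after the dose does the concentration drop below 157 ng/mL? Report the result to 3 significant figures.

C(t) = C₀ e^(−kt)  ⇒  t = ln(C₀/C) / k
t = ln(261/157) / 0.01700 = 0.5083 / 0.01700 ≈ 29.9 hours

29.9 hours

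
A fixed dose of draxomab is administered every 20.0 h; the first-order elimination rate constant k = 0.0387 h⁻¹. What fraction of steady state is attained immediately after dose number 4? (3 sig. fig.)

f_n = 1 − e^(−nkτ) = 1 − e^(−4 × 0.03870 × 20.0) = 1 − e^(−3.096) = 1 − 0.04523 ≈ 0.955

0.955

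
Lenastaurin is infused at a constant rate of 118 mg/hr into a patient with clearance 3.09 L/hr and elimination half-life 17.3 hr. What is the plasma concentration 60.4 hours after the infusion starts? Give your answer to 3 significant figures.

Css = rate / CL = 118 / 3.09 = 38.19 µg/mL
k = ln 2 / 17.3 = 0.04007 hr⁻¹
C(t) = Css (1 − e^(−kt)) = 38.19 × (1 − e^(−2.420)) = 38.19 × 0.9111 ≈ 34.8 µg/mL

34.8 µg/mL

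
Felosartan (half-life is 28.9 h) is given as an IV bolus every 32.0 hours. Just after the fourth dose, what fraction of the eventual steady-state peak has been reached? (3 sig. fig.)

0.954

k = ln 2 / 28.9 = 0.02398 h⁻¹
f_n = 1 − e^(−nkτ) = 1 − e^(−4 × 0.02398 × 32.0) = 1 − e^(−3.070) = 1 − 0.04642 ≈ 0.954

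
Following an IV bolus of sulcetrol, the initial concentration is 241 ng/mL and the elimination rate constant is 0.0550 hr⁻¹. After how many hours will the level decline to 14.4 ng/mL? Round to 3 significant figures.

51.2 hours

C(t) = C₀ e^(−kt)  ⇒  t = ln(C₀/C) / k
t = ln(241/14.4) / 0.05500 = 2.818 / 0.05500 ≈ 51.2 hours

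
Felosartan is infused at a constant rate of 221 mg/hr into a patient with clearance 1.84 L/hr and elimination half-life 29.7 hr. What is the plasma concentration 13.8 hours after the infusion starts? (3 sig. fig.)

33.1 mg/L

Css = rate / CL = 221 / 1.84 = 120.1 mg/L
k = ln 2 / 29.7 = 0.02334 hr⁻¹
C(t) = Css (1 − e^(−kt)) = 120.1 × (1 − e^(−0.3221)) = 120.1 × 0.2754 ≈ 33.1 mg/L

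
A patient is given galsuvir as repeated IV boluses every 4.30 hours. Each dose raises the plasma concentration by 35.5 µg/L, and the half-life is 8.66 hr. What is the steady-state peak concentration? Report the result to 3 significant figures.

k = ln 2 / 8.66 = 0.08004 hr⁻¹
Fraction remaining after one interval: e^(−kτ) = e^(−0.08004 × 4.30) = 0.7088
R = 1 / (1 − 0.7088) = 3.434
Css,max = 35.5 × 3.434 ≈ 122 µg/L

122 µg/L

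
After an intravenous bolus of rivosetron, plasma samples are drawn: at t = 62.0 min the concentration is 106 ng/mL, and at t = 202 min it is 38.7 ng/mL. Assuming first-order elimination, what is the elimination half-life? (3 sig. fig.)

96.3 minutes

k = ln(C₁/C₂) / (t₂ − t₁) = ln(106/38.7) / (202 − 62.0)
  = 1.008 / 140.0 = 0.007197 min⁻¹
t½ = ln 2 / k = ln 2 / 0.007197 ≈ 96.3 minutes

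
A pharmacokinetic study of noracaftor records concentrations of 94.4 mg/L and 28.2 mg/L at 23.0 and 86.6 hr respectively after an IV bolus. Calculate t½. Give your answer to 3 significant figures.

36.5 hours

k = ln(C₁/C₂) / (t₂ − t₁) = ln(94.4/28.2) / (86.6 − 23.0)
  = 1.208 / 63.60 = 0.01900 hr⁻¹
t½ = ln 2 / k = ln 2 / 0.01900 ≈ 36.5 hours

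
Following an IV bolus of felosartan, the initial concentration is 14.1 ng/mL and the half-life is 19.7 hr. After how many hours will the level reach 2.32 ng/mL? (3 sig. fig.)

k = ln 2 / 19.7 = 0.03519 hr⁻¹
C(t) = C₀ e^(−kt)  ⇒  t = ln(C₀/C) / k
t = ln(14.1/2.32) / 0.03519 = 1.805 / 0.03519 ≈ 51.3 hours

51.3 hours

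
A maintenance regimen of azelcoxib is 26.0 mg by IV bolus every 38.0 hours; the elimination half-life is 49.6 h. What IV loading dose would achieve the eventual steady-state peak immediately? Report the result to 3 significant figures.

k = ln 2 / 49.6 = 0.01397 h⁻¹
Accumulation ratio R = 1 / (1 − e^(−kτ)) = 1 / (1 − e^(−0.01397×38.0)) = 1 / (1 − 0.5880) = 2.427
Loading dose = maintenance dose × R = 26.0 × 2.427 ≈ 63.1 mg

63.1 mg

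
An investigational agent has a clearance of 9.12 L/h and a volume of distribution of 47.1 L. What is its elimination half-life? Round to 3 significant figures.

3.58 hours

k = CL / V = 9.12 / 47.1 = 0.1936 h⁻¹
t½ = ln 2 / k = ln 2 / 0.1936 ≈ 3.58 hours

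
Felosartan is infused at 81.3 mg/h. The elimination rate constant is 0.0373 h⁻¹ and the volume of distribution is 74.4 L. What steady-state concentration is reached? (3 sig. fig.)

CL = k · V = 0.0373 × 74.4 = 2.775 L/h
Css = rate / CL = 81.3 / 2.775 ≈ 29.3 µg/mL

29.3 µg/mL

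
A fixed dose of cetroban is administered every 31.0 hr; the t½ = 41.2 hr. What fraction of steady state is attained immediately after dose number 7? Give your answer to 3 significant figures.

k = ln 2 / 41.2 = 0.01682 hr⁻¹
f_n = 1 − e^(−nkτ) = 1 − e^(−7 × 0.01682 × 31.0) = 1 − e^(−3.651) = 1 − 0.02597 ≈ 0.974

0.974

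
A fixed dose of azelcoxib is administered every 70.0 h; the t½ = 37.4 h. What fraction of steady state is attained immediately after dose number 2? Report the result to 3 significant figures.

k = ln 2 / 37.4 = 0.01853 h⁻¹
f_n = 1 − e^(−nkτ) = 1 − e^(−2 × 0.01853 × 70.0) = 1 − e^(−2.595) = 1 − 0.07467 ≈ 0.925

0.925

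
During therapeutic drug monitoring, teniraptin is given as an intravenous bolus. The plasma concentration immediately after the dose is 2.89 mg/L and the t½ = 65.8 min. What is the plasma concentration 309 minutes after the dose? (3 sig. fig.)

0.111 mg/L

k = ln 2 / 65.8 = 0.01053 min⁻¹
C(t) = C₀ e^(−kt) = 2.89 × e^(−0.01053 × 309) = 2.89 × e^(−3.255) = 2.89 × 0.03858 ≈ 0.111 mg/L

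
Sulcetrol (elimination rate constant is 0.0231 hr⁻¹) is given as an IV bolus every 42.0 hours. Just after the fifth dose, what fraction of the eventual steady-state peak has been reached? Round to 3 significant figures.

0.992

f_n = 1 − e^(−nkτ) = 1 − e^(−5 × 0.02310 × 42.0) = 1 − e^(−4.851) = 1 − 0.007821 ≈ 0.992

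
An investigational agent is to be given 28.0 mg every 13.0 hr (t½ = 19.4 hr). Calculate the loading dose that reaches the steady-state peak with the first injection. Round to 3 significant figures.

75.4 mg

k = ln 2 / 19.4 = 0.03573 hr⁻¹
Accumulation ratio R = 1 / (1 − e^(−kτ)) = 1 / (1 − e^(−0.03573×13.0)) = 1 / (1 − 0.6285) = 2.692
Loading dose = maintenance dose × R = 28.0 × 2.692 ≈ 75.4 mg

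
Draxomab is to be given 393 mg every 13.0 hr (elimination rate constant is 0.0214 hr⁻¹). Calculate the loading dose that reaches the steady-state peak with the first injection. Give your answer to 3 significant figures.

1620 mg

Accumulation ratio R = 1 / (1 − e^(−kτ)) = 1 / (1 − e^(−0.02140×13.0)) = 1 / (1 − 0.7571) = 4.118
Loading dose = maintenance dose × R = 393 × 4.118 ≈ 1620 mg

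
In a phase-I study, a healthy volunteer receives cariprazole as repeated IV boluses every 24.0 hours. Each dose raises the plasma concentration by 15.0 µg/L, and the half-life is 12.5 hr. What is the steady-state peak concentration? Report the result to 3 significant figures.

20.4 µg/L

k = ln 2 / 12.5 = 0.05545 hr⁻¹
Fraction remaining after one interval: e^(−kτ) = e^(−0.05545 × 24.0) = 0.2643
R = 1 / (1 − 0.2643) = 1.359
Css,max = 15.0 × 1.359 ≈ 20.4 µg/L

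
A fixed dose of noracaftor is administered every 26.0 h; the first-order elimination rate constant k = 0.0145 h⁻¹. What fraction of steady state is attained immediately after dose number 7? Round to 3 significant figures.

0.929

f_n = 1 − e^(−nkτ) = 1 − e^(−7 × 0.01450 × 26.0) = 1 − e^(−2.639) = 1 − 0.07143 ≈ 0.929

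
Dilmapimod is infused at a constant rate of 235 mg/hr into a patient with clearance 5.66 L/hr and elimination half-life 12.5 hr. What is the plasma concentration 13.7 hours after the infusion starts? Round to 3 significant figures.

22.1 mg/L

Css = rate / CL = 235 / 5.66 = 41.52 mg/L
k = ln 2 / 12.5 = 0.05545 hr⁻¹
C(t) = Css (1 − e^(−kt)) = 41.52 × (1 − e^(−0.7597)) = 41.52 × 0.5322 ≈ 22.1 mg/L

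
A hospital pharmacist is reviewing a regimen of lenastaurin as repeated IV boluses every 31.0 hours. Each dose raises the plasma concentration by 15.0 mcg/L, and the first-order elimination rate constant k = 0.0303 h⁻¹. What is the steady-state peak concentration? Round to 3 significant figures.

Fraction remaining after one interval: e^(−kτ) = e^(−0.03030 × 31.0) = 0.3909
R = 1 / (1 − 0.3909) = 1.642
Css,max = 15.0 × 1.642 ≈ 24.6 mcg/L

24.6 mcg/L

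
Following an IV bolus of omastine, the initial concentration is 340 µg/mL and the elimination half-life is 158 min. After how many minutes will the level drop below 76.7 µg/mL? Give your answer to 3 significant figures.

339 minutes

k = ln 2 / 158 = 0.004387 min⁻¹
C(t) = C₀ e^(−kt)  ⇒  t = ln(C₀/C) / k
t = ln(340/76.7) / 0.004387 = 1.489 / 0.004387 ≈ 339 minutes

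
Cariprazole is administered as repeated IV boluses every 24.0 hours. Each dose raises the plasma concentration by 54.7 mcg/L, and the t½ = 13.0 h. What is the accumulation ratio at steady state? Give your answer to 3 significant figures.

1.39

k = ln 2 / 13.0 = 0.05332 h⁻¹
Fraction remaining after one interval: e^(−kτ) = e^(−0.05332 × 24.0) = 0.2781
R = 1 / (1 − 0.2781) = 1 / 0.7219 ≈ 1.39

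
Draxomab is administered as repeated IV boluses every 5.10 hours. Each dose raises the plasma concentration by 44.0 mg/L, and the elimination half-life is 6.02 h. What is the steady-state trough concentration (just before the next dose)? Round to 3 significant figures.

k = ln 2 / 6.02 = 0.1151 h⁻¹
Fraction remaining after one interval: e^(−kτ) = e^(−0.1151 × 5.10) = 0.5559
R = 1 / (1 − 0.5559) = 2.252
Css,max = 44.0 × 2.252 = 99.07 mg/L
Css,min = Css,max × e^(−kτ) = 99.07 × 0.5559 ≈ 55.1 mg/L

55.1 mg/L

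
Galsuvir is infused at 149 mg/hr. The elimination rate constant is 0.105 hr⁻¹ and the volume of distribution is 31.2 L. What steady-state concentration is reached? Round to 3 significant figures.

CL = k · V = 0.105 × 31.2 = 3.276 L/hr
Css = rate / CL = 149 / 3.276 ≈ 45.5 mg/L

45.5 mg/L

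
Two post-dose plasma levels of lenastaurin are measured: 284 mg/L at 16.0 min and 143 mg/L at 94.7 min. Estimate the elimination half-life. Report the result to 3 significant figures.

k = ln(C₁/C₂) / (t₂ − t₁) = ln(284/143) / (94.7 − 16.0)
  = 0.6861 / 78.70 = 0.008718 min⁻¹
t½ = ln 2 / k = ln 2 / 0.008718 ≈ 79.5 minutes

79.5 minutes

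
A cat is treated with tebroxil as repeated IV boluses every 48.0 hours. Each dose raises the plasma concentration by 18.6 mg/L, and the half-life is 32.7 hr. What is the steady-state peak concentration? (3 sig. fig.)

k = ln 2 / 32.7 = 0.02120 hr⁻¹
Fraction remaining after one interval: e^(−kτ) = e^(−0.02120 × 48.0) = 0.3615
R = 1 / (1 − 0.3615) = 1.566
Css,max = 18.6 × 1.566 ≈ 29.1 mg/L

29.1 mg/L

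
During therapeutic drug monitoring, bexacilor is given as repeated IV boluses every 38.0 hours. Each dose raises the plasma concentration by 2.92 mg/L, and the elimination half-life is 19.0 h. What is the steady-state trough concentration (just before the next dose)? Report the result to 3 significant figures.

0.973 mg/L

k = ln 2 / 19.0 = 0.03648 h⁻¹
Fraction remaining after one interval: e^(−kτ) = e^(−0.03648 × 38.0) = 0.2500
R = 1 / (1 − 0.2500) = 1.333
Css,max = 2.92 × 1.333 = 3.893 mg/L
Css,min = Css,max × e^(−kτ) = 3.893 × 0.2500 ≈ 0.973 mg/L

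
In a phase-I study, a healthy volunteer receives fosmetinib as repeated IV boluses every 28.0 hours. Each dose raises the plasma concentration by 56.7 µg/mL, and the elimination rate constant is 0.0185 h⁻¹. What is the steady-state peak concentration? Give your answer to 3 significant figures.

140 µg/mL

Fraction remaining after one interval: e^(−kτ) = e^(−0.01850 × 28.0) = 0.5957
R = 1 / (1 − 0.5957) = 2.473
Css,max = 56.7 × 2.473 ≈ 140 µg/mL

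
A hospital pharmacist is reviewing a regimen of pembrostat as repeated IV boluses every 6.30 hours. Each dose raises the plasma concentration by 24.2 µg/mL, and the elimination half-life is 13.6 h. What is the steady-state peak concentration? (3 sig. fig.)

k = ln 2 / 13.6 = 0.05097 h⁻¹
Fraction remaining after one interval: e^(−kτ) = e^(−0.05097 × 6.30) = 0.7254
R = 1 / (1 − 0.7254) = 3.641
Css,max = 24.2 × 3.641 ≈ 88.1 µg/mL

88.1 µg/mL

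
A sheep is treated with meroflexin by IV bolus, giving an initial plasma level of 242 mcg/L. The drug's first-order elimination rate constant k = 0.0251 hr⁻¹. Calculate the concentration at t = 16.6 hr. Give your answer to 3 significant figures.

C(t) = C₀ e^(−kt) = 242 × e^(−0.02510 × 16.6) = 242 × e^(−0.4167) = 242 × 0.6592 ≈ 160 mcg/L

160 mcg/L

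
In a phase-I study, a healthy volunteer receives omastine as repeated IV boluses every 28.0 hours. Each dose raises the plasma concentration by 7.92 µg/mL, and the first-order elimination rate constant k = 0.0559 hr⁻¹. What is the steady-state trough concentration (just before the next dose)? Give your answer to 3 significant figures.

2.09 µg/mL

Fraction remaining after one interval: e^(−kτ) = e^(−0.05590 × 28.0) = 0.2090
R = 1 / (1 − 0.2090) = 1.264
Css,max = 7.92 × 1.264 = 10.01 µg/mL
Css,min = Css,max × e^(−kτ) = 10.01 × 0.2090 ≈ 2.09 µg/mL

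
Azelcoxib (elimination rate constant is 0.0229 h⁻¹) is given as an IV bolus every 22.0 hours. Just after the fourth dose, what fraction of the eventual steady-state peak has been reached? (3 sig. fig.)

0.867

f_n = 1 − e^(−nkτ) = 1 − e^(−4 × 0.02290 × 22.0) = 1 − e^(−2.015) = 1 − 0.1333 ≈ 0.867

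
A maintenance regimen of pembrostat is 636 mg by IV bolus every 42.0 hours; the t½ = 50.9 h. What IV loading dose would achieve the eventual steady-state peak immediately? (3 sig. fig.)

k = ln 2 / 50.9 = 0.01362 h⁻¹
Accumulation ratio R = 1 / (1 − e^(−kτ)) = 1 / (1 − e^(−0.01362×42.0)) = 1 / (1 − 0.5644) = 2.296
Loading dose = maintenance dose × R = 636 × 2.296 ≈ 1460 mg

1460 mg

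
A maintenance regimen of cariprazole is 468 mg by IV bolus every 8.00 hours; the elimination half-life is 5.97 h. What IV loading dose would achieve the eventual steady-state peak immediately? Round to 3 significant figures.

k = ln 2 / 5.97 = 0.1161 h⁻¹
Accumulation ratio R = 1 / (1 − e^(−kτ)) = 1 / (1 − e^(−0.1161×8.00)) = 1 / (1 − 0.3950) = 1.653
Loading dose = maintenance dose × R = 468 × 1.653 ≈ 774 mg

774 mg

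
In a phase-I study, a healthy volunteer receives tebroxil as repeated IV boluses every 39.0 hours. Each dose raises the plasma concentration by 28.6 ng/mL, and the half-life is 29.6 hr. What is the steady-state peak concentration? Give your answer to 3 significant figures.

47.8 ng/mL

k = ln 2 / 29.6 = 0.02342 hr⁻¹
Fraction remaining after one interval: e^(−kτ) = e^(−0.02342 × 39.0) = 0.4012
R = 1 / (1 − 0.4012) = 1.670
Css,max = 28.6 × 1.670 ≈ 47.8 ng/mL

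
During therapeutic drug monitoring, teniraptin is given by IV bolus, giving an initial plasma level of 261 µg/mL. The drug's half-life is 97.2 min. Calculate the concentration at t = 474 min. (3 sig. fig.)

k = ln 2 / 97.2 = 0.007131 min⁻¹
C(t) = C₀ e^(−kt) = 261 × e^(−0.007131 × 474) = 261 × e^(−3.380) = 261 × 0.03404 ≈ 8.88 µg/mL

8.88 µg/mL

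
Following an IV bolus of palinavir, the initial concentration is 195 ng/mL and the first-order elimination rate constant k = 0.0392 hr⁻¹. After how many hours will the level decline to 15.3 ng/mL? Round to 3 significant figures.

64.9 hours

C(t) = C₀ e^(−kt)  ⇒  t = ln(C₀/C) / k
t = ln(195/15.3) / 0.03920 = 2.545 / 0.03920 ≈ 64.9 hours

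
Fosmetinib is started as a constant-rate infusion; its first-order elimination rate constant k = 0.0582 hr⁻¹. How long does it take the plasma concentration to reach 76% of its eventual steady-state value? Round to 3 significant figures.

24.5 hours

f = 1 − e^(−kt)  ⇒  t = −ln(1 − f) / k
t = −ln(1 − 0.76) / 0.05820 = 1.427 / 0.05820 ≈ 24.5 hours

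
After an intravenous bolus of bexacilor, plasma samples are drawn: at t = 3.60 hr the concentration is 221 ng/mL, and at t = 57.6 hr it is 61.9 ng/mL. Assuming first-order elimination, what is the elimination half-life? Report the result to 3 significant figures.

29.4 hours

k = ln(C₁/C₂) / (t₂ − t₁) = ln(221/61.9) / (57.6 − 3.60)
  = 1.273 / 54.00 = 0.02357 hr⁻¹
t½ = ln 2 / k = ln 2 / 0.02357 ≈ 29.4 hours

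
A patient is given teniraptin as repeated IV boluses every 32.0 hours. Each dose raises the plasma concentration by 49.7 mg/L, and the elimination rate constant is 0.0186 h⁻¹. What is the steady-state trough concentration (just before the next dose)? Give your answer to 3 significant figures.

61.1 mg/L

Fraction remaining after one interval: e^(−kτ) = e^(−0.01860 × 32.0) = 0.5515
R = 1 / (1 − 0.5515) = 2.229
Css,max = 49.7 × 2.229 = 110.8 mg/L
Css,min = Css,max × e^(−kτ) = 110.8 × 0.5515 ≈ 61.1 mg/L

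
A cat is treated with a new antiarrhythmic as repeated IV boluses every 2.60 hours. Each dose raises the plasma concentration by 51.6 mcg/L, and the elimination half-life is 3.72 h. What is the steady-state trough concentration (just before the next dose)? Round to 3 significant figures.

82.8 mcg/L

k = ln 2 / 3.72 = 0.1863 h⁻¹
Fraction remaining after one interval: e^(−kτ) = e^(−0.1863 × 2.60) = 0.6160
R = 1 / (1 − 0.6160) = 2.604
Css,max = 51.6 × 2.604 = 134.4 mcg/L
Css,min = Css,max × e^(−kτ) = 134.4 × 0.6160 ≈ 82.8 mcg/L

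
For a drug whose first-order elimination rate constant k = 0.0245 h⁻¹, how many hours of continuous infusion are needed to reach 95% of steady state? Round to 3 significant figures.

122 hours

f = 1 − e^(−kt)  ⇒  t = −ln(1 − f) / k
t = −ln(1 − 0.95) / 0.02450 = 2.996 / 0.02450 ≈ 122 hours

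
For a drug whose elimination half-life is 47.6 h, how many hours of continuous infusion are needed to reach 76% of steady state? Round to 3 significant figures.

98.0 hours

k = ln 2 / 47.6 = 0.01456 h⁻¹
f = 1 − e^(−kt)  ⇒  t = −ln(1 − f) / k
t = −ln(1 − 0.76) / 0.01456 = 1.427 / 0.01456 ≈ 98.0 hours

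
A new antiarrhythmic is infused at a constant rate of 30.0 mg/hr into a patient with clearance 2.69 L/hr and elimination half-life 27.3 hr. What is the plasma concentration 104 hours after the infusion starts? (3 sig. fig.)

10.4 mg/L

Css = rate / CL = 30.0 / 2.69 = 11.15 mg/L
k = ln 2 / 27.3 = 0.02539 hr⁻¹
C(t) = Css (1 − e^(−kt)) = 11.15 × (1 − e^(−2.641)) = 11.15 × 0.9287 ≈ 10.4 mg/L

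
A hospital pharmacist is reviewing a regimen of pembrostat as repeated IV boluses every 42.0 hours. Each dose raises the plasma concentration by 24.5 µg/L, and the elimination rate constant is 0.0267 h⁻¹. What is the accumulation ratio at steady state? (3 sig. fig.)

Fraction remaining after one interval: e^(−kτ) = e^(−0.02670 × 42.0) = 0.3258
R = 1 / (1 − 0.3258) = 1 / 0.6742 ≈ 1.48

1.48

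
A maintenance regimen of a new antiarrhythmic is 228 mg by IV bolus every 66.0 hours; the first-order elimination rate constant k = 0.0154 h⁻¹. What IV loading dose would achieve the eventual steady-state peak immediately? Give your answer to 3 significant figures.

Accumulation ratio R = 1 / (1 − e^(−kτ)) = 1 / (1 − e^(−0.01540×66.0)) = 1 / (1 − 0.3619) = 1.567
Loading dose = maintenance dose × R = 228 × 1.567 ≈ 357 mg

357 mg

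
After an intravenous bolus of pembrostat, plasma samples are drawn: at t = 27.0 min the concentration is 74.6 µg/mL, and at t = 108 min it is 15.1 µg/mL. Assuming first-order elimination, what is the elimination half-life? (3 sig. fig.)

k = ln(C₁/C₂) / (t₂ − t₁) = ln(74.6/15.1) / (108 − 27.0)
  = 1.597 / 81.00 = 0.01972 min⁻¹
t½ = ln 2 / k = ln 2 / 0.01972 ≈ 35.1 minutes

35.1 minutes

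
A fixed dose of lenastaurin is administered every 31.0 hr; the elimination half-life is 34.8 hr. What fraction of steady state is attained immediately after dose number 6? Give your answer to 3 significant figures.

k = ln 2 / 34.8 = 0.01992 hr⁻¹
f_n = 1 − e^(−nkτ) = 1 − e^(−6 × 0.01992 × 31.0) = 1 − e^(−3.705) = 1 − 0.02461 ≈ 0.975

0.975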